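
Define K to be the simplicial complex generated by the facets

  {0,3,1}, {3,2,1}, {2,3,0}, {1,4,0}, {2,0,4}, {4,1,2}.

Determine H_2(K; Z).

We work with the vertex ordering 0 < 1 < 2 < 3 < 4. The simplices of K, each written with vertices in increasing order, are:

  0-simplices (5): [0], [1], [2], [3], [4]
  1-simplices (9): [0,1], [0,2], [0,3], [0,4], [1,2], [1,3], [1,4], [2,3], [2,4]
  2-simplices (6): [0,1,3], [0,1,4], [0,2,3], [0,2,4], [1,2,3], [1,2,4]

giving chain groups C_0 ≅ Z^5, C_1 ≅ Z^9, C_2 ≅ Z^6.

∂_1: C_1 → C_0 is given by ∂[p,q] = [q] − [p]. For instance
  ∂[2,3] = [3] − [2].
This gives a 5×9 integer matrix of rank 4; reducing to Smith normal form yields diagonal entries (1,1,1,1).

The boundary map ∂_2: C_2 → C_1 acts by ∂[p,q,r] = [q,r] − [p,r] + [p,q]. For instance
  ∂[0,1,3] = [1,3] − [0,3] + [0,1],
  ∂[0,1,4] = [1,4] − [0,4] + [0,1].
As a 9×6 matrix over Z this has rank 5, with invariant factors (1,1,1,1,1).

Computing H_k = (kernel of ∂_k) / (image of ∂_{k+1}):

  H_2: rank ker ∂_2 − rank ∂_3 = (6 − 5) − 0 = 1, and there is no ∂_3, so H_2 = Z.

(K is a triangulation of the 2-sphere S^2.)

H_2 ≅ Z.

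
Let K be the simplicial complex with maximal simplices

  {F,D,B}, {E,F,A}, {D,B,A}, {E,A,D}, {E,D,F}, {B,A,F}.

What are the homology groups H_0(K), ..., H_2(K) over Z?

Order the vertices as A < B < D < E < F. Listing each simplex with vertices in this order, K has dimension 2 with simplices:

  0-simplices (5): A, B, D, E, F
  1-simplices (9): AB, AD, AE, AF, BD, BF, DE, DF, EF
  2-simplices (6): ABD, ABF, ADE, AEF, BDF, DEF

Hence C_0 ≅ Z^5, C_1 ≅ Z^9, C_2 ≅ Z^6.

The boundary map ∂_1: C_1 → C_0 is given by ∂[p,q] = [q] − [p].
This gives a 5×9 integer matrix of rank 4; reducing to Smith normal form yields diagonal entries (1,1,1,1).

The boundary map ∂_2: C_2 → C_1 maps a triangle to the signed sum of its edges. For instance
  ∂DEF = EF − DF + DE,
  ∂ABF = BF − AF + AB.
The 9×6 boundary matrix has rank 5 and Smith normal form diag(1,1,1,1,1).

From H_k ≅ ker(∂_k) / im(∂_{k+1}) we obtain:

  H_0: rank C_0 − rank ∂_1 = 5 − 4 = 1, and the invariant factors of ∂_1 are all 1, so H_0 = Z.
  H_1: rank ker ∂_1 − rank ∂_2 = (9 − 4) − 5 = 0, and the invariant factors of ∂_2 are all 1, so H_1 = 0.
  H_2: rank ker ∂_2 − rank ∂_3 = (6 − 5) − 0 = 1, and there is no ∂_3, so H_2 = Z.

H_0 ≅ Z,  H_1 = 0,  H_2 ≅ Z.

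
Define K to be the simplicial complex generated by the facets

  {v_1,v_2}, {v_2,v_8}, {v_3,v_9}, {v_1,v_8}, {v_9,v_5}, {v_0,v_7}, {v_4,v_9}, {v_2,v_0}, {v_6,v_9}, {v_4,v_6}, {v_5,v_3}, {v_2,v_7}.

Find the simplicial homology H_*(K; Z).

H_0 = Z^2,  H_1 = Z^4.

Fix the vertex order v_0 < v_1 < v_2 < v_3 < v_4 < v_5 < v_6 < v_7 < v_8 < v_9 and write every simplex with vertices in increasing order. Then dim K = 1 and the simplices of K are:

  0-simplices (10): [v_0], [v_1], [v_2], [v_3], [v_4], [v_5], [v_6], [v_7], [v_8], [v_9]
  1-simplices (12): [v_0,v_2], [v_0,v_7], [v_1,v_2], [v_1,v_8], [v_2,v_7], [v_2,v_8], [v_3,v_5], [v_3,v_9], [v_4,v_6], [v_4,v_9], [v_5,v_9], [v_6,v_9]

Hence C_0 ≅ Z^10, C_1 ≅ Z^12.

Boundary ∂_1: C_1 → C_0 is given by ∂[p,q] = [q] − [p].
This gives a 10×12 integer matrix of rank 8; reducing to Smith normal form yields diagonal entries (1,1,1,1,1,1,1,1).

From H_k ≅ ker(∂_k) / im(∂_{k+1}) we obtain:

  H_0: rank C_0 − rank ∂_1 = 10 − 8 = 2, and the invariant factors of ∂_1 are all 1, so H_0 = Z^2.
  H_1: rank ker ∂_1 − rank ∂_2 = (12 − 8) − 0 = 4, and there is no ∂_2, so H_1 = Z^4.

(K is a triangulation of the disjoint union of a wedge of 2 circles and a wedge of 2 circles.)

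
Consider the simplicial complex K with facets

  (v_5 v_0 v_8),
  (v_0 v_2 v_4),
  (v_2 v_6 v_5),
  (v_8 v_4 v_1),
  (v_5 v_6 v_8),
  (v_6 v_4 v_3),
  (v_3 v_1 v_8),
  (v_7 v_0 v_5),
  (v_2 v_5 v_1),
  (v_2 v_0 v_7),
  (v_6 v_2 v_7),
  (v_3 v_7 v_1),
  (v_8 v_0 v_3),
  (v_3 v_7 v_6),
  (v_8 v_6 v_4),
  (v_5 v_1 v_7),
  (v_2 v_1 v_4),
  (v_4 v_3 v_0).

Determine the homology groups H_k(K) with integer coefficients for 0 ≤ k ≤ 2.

H_0 ≅ Z,  H_1 ≅ Z ⊕ Z/2Z,  H_2 = 0.

We work with the vertex ordering v_0 < v_1 < v_2 < v_3 < v_4 < v_5 < v_6 < v_7 < v_8. The simplices of K, each written with vertices in increasing order, are:

  0-simplices (9): [v_0], [v_1], [v_2], [v_3], [v_4], [v_5], [v_6], [v_7], [v_8]
  1-simplices (27): (27 of them)
  2-simplices (18): (18 of them)

giving chain groups C_0 ≅ Z^9, C_1 ≅ Z^27, C_2 ≅ Z^18.

∂_1: C_1 → C_0 is given by ∂[p,q] = [q] − [p].
This gives a 9×27 integer matrix of rank 8; reducing to Smith normal form yields diagonal entries (1,1,1,1,1,1,1,1).

∂_2: C_2 → C_1 acts by ∂[p,q,r] = [q,r] − [p,r] + [p,q]. For instance
  ∂[v_0,v_5,v_8] = [v_5,v_8] − [v_0,v_8] + [v_0,v_5],
  ∂[v_0,v_5,v_7] = [v_5,v_7] − [v_0,v_7] + [v_0,v_5].
As a 27×18 matrix over Z this has rank 18, with invariant factors (1,1,1,1,1,1,1,1,1,1,1,1,1,1,1,1,1,2).

Reading off H_k = ker ∂_k / im ∂_{k+1}:

  H_0: rank C_0 − rank ∂_1 = 9 − 8 = 1, and the invariant factors of ∂_1 are all 1, so H_0 = Z.
  H_1: rank ker ∂_1 − rank ∂_2 = (27 − 8) − 18 = 1, and ∂_2 has invariant factor 2 > 1, so H_1 = Z ⊕ Z/2Z.
  H_2: rank ker ∂_2 − rank ∂_3 = (18 − 18) − 0 = 0, and there is no ∂_3, so H_2 = 0.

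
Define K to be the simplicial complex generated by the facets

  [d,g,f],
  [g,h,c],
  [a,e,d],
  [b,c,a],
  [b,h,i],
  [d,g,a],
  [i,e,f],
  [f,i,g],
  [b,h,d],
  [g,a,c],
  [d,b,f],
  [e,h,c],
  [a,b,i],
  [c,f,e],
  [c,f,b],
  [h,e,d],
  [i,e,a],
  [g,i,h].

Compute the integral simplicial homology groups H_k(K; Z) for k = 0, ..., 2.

We work with the vertex ordering a < b < c < d < e < f < g < h < i. The simplices of K, each written with vertices in increasing order, are:

  0-simplices (9): a, b, c, d, e, f, g, h, i
  1-simplices (27): ab, ac, ad, ae, ag, ai, bc, bd, bf, bh, bi, ce, cf, cg, ch, de, df, dg, dh, ef, eh, ei, fg, fi, gh, gi, hi
  2-simplices (18): abc, abi, acg, ade, adg, aei, bcf, bdf, bdh, bhi, cef, ceh, cgh, deh, dfg, efi, fgi, ghi

Hence C_0 ≅ Z^9, C_1 ≅ Z^27, C_2 ≅ Z^18.

∂_1: C_1 → C_0 maps an edge to its endpoints' difference, ∂[p,q] = q − p. For instance
  ∂ai = i − a.
As a 9×27 matrix over Z this has rank 8, with invariant factors (1,1,1,1,1,1,1,1).

Boundary ∂_2: C_2 → C_1 maps a triangle to the signed sum of its edges. For instance
  ∂adg = dg − ag + ad,
  ∂ade = de − ae + ad.
As a 27×18 matrix over Z this has rank 17, with invariant factors (1,1,1,1,1,1,1,1,1,1,1,1,1,1,1,1,1).

Now H_k = ker ∂_k / im ∂_{k+1}, so:

  H_0: rank C_0 − rank ∂_1 = 9 − 8 = 1, and the invariant factors of ∂_1 are all 1, so H_0 ≅ Z.
  H_1: rank ker ∂_1 − rank ∂_2 = (27 − 8) − 17 = 2, and the invariant factors of ∂_2 are all 1, so H_1 ≅ Z^2.
  H_2: rank ker ∂_2 − rank ∂_3 = (18 − 17) − 0 = 1, and there is no ∂_3, so H_2 ≅ Z.

(K is a triangulation of the torus T^2.)

H_0 = Z,  H_1 = Z^2,  H_2 = Z.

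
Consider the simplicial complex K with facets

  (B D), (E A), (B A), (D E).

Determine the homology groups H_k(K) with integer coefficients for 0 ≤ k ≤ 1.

H_0 = Z,  H_1 = Z.

Take the total order A < B < D < E on the vertex set. Then K (dimension 1) consists of the simplices:

  0-simplices (4): A, B, D, E
  1-simplices (4): AB, AE, BD, DE

giving chain groups C_0 ≅ Z^4, C_1 ≅ Z^4.

∂_1: C_1 → C_0 is given by ∂[p,q] = [q] − [p]. For instance
  ∂AB = B − A.
As a 4×4 matrix over Z this has rank 3, with invariant factors (1,1,1).

From H_k ≅ ker(∂_k) / im(∂_{k+1}) we obtain:

  H_0: rank C_0 − rank ∂_1 = 4 − 3 = 1, and the invariant factors of ∂_1 are all 1, so H_0 ≅ Z.
  H_1: rank ker ∂_1 − rank ∂_2 = (4 − 3) − 0 = 1, and there is no ∂_2, so H_1 ≅ Z.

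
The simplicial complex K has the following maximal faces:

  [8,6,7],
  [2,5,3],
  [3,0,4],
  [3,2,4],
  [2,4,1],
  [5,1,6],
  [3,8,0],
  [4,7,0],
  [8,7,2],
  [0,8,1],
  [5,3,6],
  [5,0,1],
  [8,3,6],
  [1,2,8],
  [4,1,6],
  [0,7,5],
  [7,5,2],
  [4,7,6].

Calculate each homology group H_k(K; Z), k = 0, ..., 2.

H_0 ≅ Z,  H_1 ≅ Z^2,  H_2 ≅ Z.

We work with the vertex ordering 0 < 1 < 2 < 3 < 4 < 5 < 6 < 7 < 8. The simplices of K, each written with vertices in increasing order, are:

  0-simplices (9): [0], [1], [2], [3], [4], [5], [6], [7], [8]
  1-simplices (27): (27 of them)
  2-simplices (18): [0,1,5], [0,1,8], [0,3,4], [0,3,8], [0,4,7], [0,5,7], [1,2,4], [1,2,8], [1,4,6], [1,5,6], [2,3,4], [2,3,5], [2,5,7], [2,7,8], [3,5,6], [3,6,8], [4,6,7], [6,7,8]

Hence C_0 ≅ Z^9, C_1 ≅ Z^27, C_2 ≅ Z^18.

Boundary ∂_1: C_1 → C_0 maps an edge to its endpoints' difference, ∂[p,q] = q − p.
The resulting 9×27 matrix has rank 8, and its Smith normal form has invariant factors (1,1,1,1,1,1,1,1).

The boundary map ∂_2: C_2 → C_1 sends each 2-simplex [p,q,r] to [q,r] − [p,r] + [p,q]. For instance
  ∂[1,2,8] = [2,8] − [1,8] + [1,2],
  ∂[1,2,4] = [2,4] − [1,4] + [1,2].
As a 27×18 matrix over Z this has rank 17, with invariant factors (1,1,1,1,1,1,1,1,1,1,1,1,1,1,1,1,1).

Now H_k = ker ∂_k / im ∂_{k+1}, so:

  H_0: rank C_0 − rank ∂_1 = 9 − 8 = 1, and the invariant factors of ∂_1 are all 1, so H_0 ≅ Z.
  H_1: rank ker ∂_1 − rank ∂_2 = (27 − 8) − 17 = 2, and the invariant factors of ∂_2 are all 1, so H_1 ≅ Z^2.
  H_2: rank ker ∂_2 − rank ∂_3 = (18 − 17) − 0 = 1, and there is no ∂_3, so H_2 ≅ Z.

As a check, the Euler characteristic is 9 − 27 + 18 = 0, which agrees with 1 − 2 + 1 = 0.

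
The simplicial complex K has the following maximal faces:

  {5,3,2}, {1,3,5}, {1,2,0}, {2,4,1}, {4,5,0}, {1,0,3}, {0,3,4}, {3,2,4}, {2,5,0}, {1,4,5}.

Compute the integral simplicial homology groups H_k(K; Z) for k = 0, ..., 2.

K has 6 vertices, 15 edges, 10 triangles.
rank ∂_0 = 0, rank ∂_1 = 5 ⇒ b_0 = 6 − 0 − 5 = 1; all invariant factors of ∂_1 are 1 so no torsion. So H_0 = Z.
rank ∂_1 = 5, rank ∂_2 = 10 ⇒ b_1 = 15 − 5 − 10 = 0; ∂_2 has invariant factor(s) [2] giving torsion. So H_1 = Z/2.
rank ∂_2 = 10, rank ∂_3 = 0 ⇒ b_2 = 10 − 10 − 0 = 0. So H_2 = 0.

H_0 ≅ Z,  H_1 ≅ Z/2,  H_2 = 0.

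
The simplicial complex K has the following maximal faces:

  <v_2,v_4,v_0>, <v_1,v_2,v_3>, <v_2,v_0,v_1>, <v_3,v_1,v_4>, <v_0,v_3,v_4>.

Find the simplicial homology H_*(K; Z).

H_0 ≅ Z,  H_1 ≅ Z,  H_2 = 0.

Take the total order v_0 < v_1 < v_2 < v_3 < v_4 on the vertex set. Then K (dimension 2) consists of the simplices:

  0-simplices (5): [v_0], [v_1], [v_2], [v_3], [v_4]
  1-simplices (10): [v_0,v_1], [v_0,v_2], [v_0,v_3], [v_0,v_4], [v_1,v_2], [v_1,v_3], [v_1,v_4], [v_2,v_3], [v_2,v_4], [v_3,v_4]
  2-simplices (5): [v_0,v_1,v_2], [v_0,v_2,v_4], [v_0,v_3,v_4], [v_1,v_2,v_3], [v_1,v_3,v_4]

so the chain groups are C_0 ≅ Z^5, C_1 ≅ Z^10, C_2 ≅ Z^5.

∂_1: C_1 → C_0 is given by ∂[p,q] = [q] − [p].
The 5×10 boundary matrix has rank 4 and Smith normal form diag(1,1,1,1).

The boundary map ∂_2: C_2 → C_1 acts by ∂[p,q,r] = [q,r] − [p,r] + [p,q]. For instance
  ∂[v_0,v_1,v_2] = [v_1,v_2] − [v_0,v_2] + [v_0,v_1],
  ∂[v_0,v_2,v_4] = [v_2,v_4] − [v_0,v_4] + [v_0,v_2].
This gives a 10×5 integer matrix of rank 5; reducing to Smith normal form yields diagonal entries (1,1,1,1,1).

Now H_k = ker ∂_k / im ∂_{k+1}, so:

  H_0: rank C_0 − rank ∂_1 = 5 − 4 = 1, and the invariant factors of ∂_1 are all 1, so H_0 = Z.
  H_1: rank ker ∂_1 − rank ∂_2 = (10 − 4) − 5 = 1, and the invariant factors of ∂_2 are all 1, so H_1 = Z.
  H_2: rank ker ∂_2 − rank ∂_3 = (5 − 5) − 0 = 0, and there is no ∂_3, so H_2 = 0.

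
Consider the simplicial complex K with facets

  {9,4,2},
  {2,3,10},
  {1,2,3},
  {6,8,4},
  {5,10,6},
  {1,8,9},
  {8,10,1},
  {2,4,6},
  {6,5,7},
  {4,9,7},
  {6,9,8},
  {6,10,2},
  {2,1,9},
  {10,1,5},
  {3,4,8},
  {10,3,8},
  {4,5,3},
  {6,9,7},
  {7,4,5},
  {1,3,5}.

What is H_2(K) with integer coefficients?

We work with the vertex ordering 1 < 2 < 3 < 4 < 5 < 6 < 7 < 8 < 9 < 10. The simplices of K, each written with vertices in increasing order, are:

  0-simplices (10): [1], [2], [3], [4], [5], [6], [7], [8], [9], [10]
  1-simplices (30): (30 of them)
  2-simplices (20): (20 of them)

so the chain groups are C_0 ≅ Z^10, C_1 ≅ Z^30, C_2 ≅ Z^20.

∂_1: C_1 → C_0 is given by ∂[p,q] = [q] − [p].
This gives a 10×30 integer matrix of rank 9; reducing to Smith normal form yields diagonal entries (1,1,1,1,1,1,1,1,1).

∂_2: C_2 → C_1 sends each 2-simplex [p,q,r] to [q,r] − [p,r] + [p,q]. For instance
  ∂[3,4,5] = [4,5] − [3,5] + [3,4],
  ∂[4,6,8] = [6,8] − [4,8] + [4,6].
The 30×20 boundary matrix has rank 20 and Smith normal form diag(1,1,1,1,1,1,1,1,1,1,1,1,1,1,1,1,1,1,1,2).

Reading off H_k = ker ∂_k / im ∂_{k+1}:

  H_2: rank ker ∂_2 − rank ∂_3 = (20 − 20) − 0 = 0, and there is no ∂_3, so H_2 = 0.

H_2 = 0.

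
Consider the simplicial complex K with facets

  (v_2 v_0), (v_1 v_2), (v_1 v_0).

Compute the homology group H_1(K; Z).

H_1 = Z.

We work with the vertex ordering v_0 < v_1 < v_2. The simplices of K, each written with vertices in increasing order, are:

  0-simplices (3): [v_0], [v_1], [v_2]
  1-simplices (3): [v_0,v_1], [v_0,v_2], [v_1,v_2]

giving chain groups C_0 ≅ Z^3, C_1 ≅ Z^3.

∂_1: C_1 → C_0 is given by ∂[p,q] = [q] − [p]. For instance
  ∂[v_1,v_2] = [v_2] − [v_1].
The 3×3 boundary matrix has rank 2 and Smith normal form diag(1,1).

Now H_k = ker ∂_k / im ∂_{k+1}, so:

  H_1: rank ker ∂_1 − rank ∂_2 = (3 − 2) − 0 = 1, and there is no ∂_2, so H_1 = Z.

(K is a triangulation of the circle S^1.)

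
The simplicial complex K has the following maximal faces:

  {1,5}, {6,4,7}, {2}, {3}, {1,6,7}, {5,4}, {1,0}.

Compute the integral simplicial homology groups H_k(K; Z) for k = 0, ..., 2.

K has 8 vertices, 8 edges, 2 triangles.
rank ∂_0 = 0, rank ∂_1 = 5 ⇒ b_0 = 8 − 0 − 5 = 3; all invariant factors of ∂_1 are 1 so no torsion. So H_0 ≅ Z^3.
rank ∂_1 = 5, rank ∂_2 = 2 ⇒ b_1 = 8 − 5 − 2 = 1; all invariant factors of ∂_2 are 1 so no torsion. So H_1 ≅ Z.
rank ∂_2 = 2, rank ∂_3 = 0 ⇒ b_2 = 2 − 2 − 0 = 0. So H_2 ≅ 0.

H_0 = Z^3,  H_1 = Z,  H_2 = 0.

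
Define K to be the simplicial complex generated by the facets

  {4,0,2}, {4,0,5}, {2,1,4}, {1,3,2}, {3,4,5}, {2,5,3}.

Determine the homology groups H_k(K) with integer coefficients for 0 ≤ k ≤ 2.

We work with the vertex ordering 0 < 1 < 2 < 3 < 4 < 5. The simplices of K, each written with vertices in increasing order, are:

  0-simplices (6): [0], [1], [2], [3], [4], [5]
  1-simplices (12): [0,2], [0,4], [0,5], [1,2], [1,3], [1,4], [2,3], [2,4], [2,5], [3,4], [3,5], [4,5]
  2-simplices (6): [0,2,4], [0,4,5], [1,2,3], [1,2,4], [2,3,5], [3,4,5]

giving chain groups C_0 ≅ Z^6, C_1 ≅ Z^12, C_2 ≅ Z^6.

The boundary map ∂_1: C_1 → C_0 is given by ∂[p,q] = [q] − [p]. For instance
  ∂[1,2] = [2] − [1].
This gives a 6×12 integer matrix of rank 5; reducing to Smith normal form yields diagonal entries (1,1,1,1,1).

The boundary map ∂_2: C_2 → C_1 maps a triangle to the signed sum of its edges. For instance
  ∂[1,2,4] = [2,4] − [1,4] + [1,2],
  ∂[0,2,4] = [2,4] − [0,4] + [0,2].
The 12×6 boundary matrix has rank 6 and Smith normal form diag(1,1,1,1,1,1).

Now H_k = ker ∂_k / im ∂_{k+1}, so:

  H_0: rank C_0 − rank ∂_1 = 6 − 5 = 1, and the invariant factors of ∂_1 are all 1, so H_0 = Z.
  H_1: rank ker ∂_1 − rank ∂_2 = (12 − 5) − 6 = 1, and the invariant factors of ∂_2 are all 1, so H_1 = Z.
  H_2: rank ker ∂_2 − rank ∂_3 = (6 − 6) − 0 = 0, and there is no ∂_3, so H_2 = 0.

As a check, the Euler characteristic is 6 − 12 + 6 = 0, which agrees with 1 − 1 + 0 = 0.

H_0 = Z,  H_1 = Z,  H_2 = 0.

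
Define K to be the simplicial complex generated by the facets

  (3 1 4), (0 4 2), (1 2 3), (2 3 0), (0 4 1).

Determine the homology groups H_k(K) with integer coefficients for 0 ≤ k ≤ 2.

H_0 ≅ Z,  H_1 ≅ Z,  H_2 = 0.

K has 5 vertices, 10 edges, 5 triangles.
rank ∂_0 = 0, rank ∂_1 = 4 ⇒ b_0 = 5 − 0 − 4 = 1; all invariant factors of ∂_1 are 1 so no torsion. So H_0 = Z.
rank ∂_1 = 4, rank ∂_2 = 5 ⇒ b_1 = 10 − 4 − 5 = 1; all invariant factors of ∂_2 are 1 so no torsion. So H_1 = Z.
rank ∂_2 = 5, rank ∂_3 = 0 ⇒ b_2 = 5 − 5 − 0 = 0. So H_2 = 0.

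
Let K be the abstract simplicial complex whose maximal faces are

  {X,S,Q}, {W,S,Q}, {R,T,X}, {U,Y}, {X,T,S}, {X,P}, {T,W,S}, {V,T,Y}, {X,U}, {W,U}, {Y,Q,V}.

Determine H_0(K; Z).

H_0 ≅ Z.

Fix the vertex order P < Q < R < S < T < U < V < W < X < Y and write every simplex with vertices in increasing order. Then dim K = 2 and the simplices of K are:

  0-simplices (10): P, Q, R, S, T, U, V, W, X, Y
  1-simplices (19): PX, QS, QV, QW, QX, QY, RT, RX, ST, SW, SX, TV, TW, TX, TY, UW, UX, UY, VY
  2-simplices (7): QSW, QSX, QVY, RTX, STW, STX, TVY

giving chain groups C_0 ≅ Z^10, C_1 ≅ Z^19, C_2 ≅ Z^7.

The boundary map ∂_1: C_1 → C_0 maps an edge to its endpoints' difference, ∂[p,q] = q − p. For instance
  ∂TY = Y − T.
The 10×19 boundary matrix has rank 9 and Smith normal form diag(1,1,1,1,1,1,1,1,1).

Boundary ∂_2: C_2 → C_1 maps a triangle to the signed sum of its edges. For instance
  ∂STW = TW − SW + ST,
  ∂TVY = VY − TY + TV.
As a 19×7 matrix over Z this has rank 7, with invariant factors (1,1,1,1,1,1,1).

Now H_k = ker ∂_k / im ∂_{k+1}, so:

  H_0: rank C_0 − rank ∂_1 = 10 − 9 = 1, and the invariant factors of ∂_1 are all 1, so H_0 = Z.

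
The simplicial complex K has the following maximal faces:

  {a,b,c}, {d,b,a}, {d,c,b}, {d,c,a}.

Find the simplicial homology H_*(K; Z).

We work with the vertex ordering a < b < c < d. The simplices of K, each written with vertices in increasing order, are:

  0-simplices (4): a, b, c, d
  1-simplices (6): ab, ac, ad, bc, bd, cd
  2-simplices (4): abc, abd, acd, bcd

Hence C_0 ≅ Z^4, C_1 ≅ Z^6, C_2 ≅ Z^4.

The boundary map ∂_1: C_1 → C_0 is given by ∂[p,q] = [q] − [p]. For instance
  ∂ac = c − a.
As a 4×6 matrix over Z this has rank 3, with invariant factors (1,1,1).

∂_2: C_2 → C_1 sends each 2-simplex [p,q,r] to [q,r] − [p,r] + [p,q]. For instance
  ∂abd = bd − ad + ab,
  ∂acd = cd − ad + ac.
As a 6×4 matrix over Z this has rank 3, with invariant factors (1,1,1).

From H_k ≅ ker(∂_k) / im(∂_{k+1}) we obtain:

  H_0: rank C_0 − rank ∂_1 = 4 − 3 = 1, and the invariant factors of ∂_1 are all 1, so H_0 ≅ Z.
  H_1: rank ker ∂_1 − rank ∂_2 = (6 − 3) − 3 = 0, and the invariant factors of ∂_2 are all 1, so H_1 ≅ 0.
  H_2: rank ker ∂_2 − rank ∂_3 = (4 − 3) − 0 = 1, and there is no ∂_3, so H_2 ≅ Z.

As a check, the Euler characteristic is 4 − 6 + 4 = 2, which agrees with 1 − 0 + 1 = 2.

H_0 = Z,  H_1 = 0,  H_2 = Z.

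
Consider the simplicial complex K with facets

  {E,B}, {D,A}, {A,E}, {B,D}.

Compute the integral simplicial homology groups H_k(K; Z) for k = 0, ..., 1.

H_0 = Z,  H_1 = Z.

Order the vertices as A < B < D < E. Listing each simplex with vertices in this order, K has dimension 1 with simplices:

  0-simplices (4): A, B, D, E
  1-simplices (4): AD, AE, BD, BE

giving chain groups C_0 ≅ Z^4, C_1 ≅ Z^4.

∂_1: C_1 → C_0 maps an edge to its endpoints' difference, ∂[p,q] = q − p.
This gives a 4×4 integer matrix of rank 3; reducing to Smith normal form yields diagonal entries (1,1,1).

Now H_k = ker ∂_k / im ∂_{k+1}, so:

  H_0: rank C_0 − rank ∂_1 = 4 − 3 = 1, and the invariant factors of ∂_1 are all 1, so H_0 ≅ Z.
  H_1: rank ker ∂_1 − rank ∂_2 = (4 − 3) − 0 = 1, and there is no ∂_2, so H_1 ≅ Z.

(K is a triangulation of the circle S^1.)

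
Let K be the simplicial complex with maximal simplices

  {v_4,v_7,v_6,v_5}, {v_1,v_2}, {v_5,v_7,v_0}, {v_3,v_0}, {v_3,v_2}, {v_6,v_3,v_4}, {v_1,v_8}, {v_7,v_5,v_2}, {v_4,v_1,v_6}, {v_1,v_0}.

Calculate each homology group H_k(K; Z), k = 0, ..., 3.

Order the vertices as v_0 < v_1 < v_2 < v_3 < v_4 < v_5 < v_6 < v_7 < v_8. Listing each simplex with vertices in this order, K has dimension 3 with simplices:

  0-simplices (9): [v_0], [v_1], [v_2], [v_3], [v_4], [v_5], [v_6], [v_7], [v_8]
  1-simplices (19): (19 of them)
  2-simplices (8): [v_0,v_5,v_7], [v_1,v_4,v_6], [v_2,v_5,v_7], [v_3,v_4,v_6], [v_4,v_5,v_6], [v_4,v_5,v_7], [v_4,v_6,v_7], [v_5,v_6,v_7]
  3-simplices (1): [v_4,v_5,v_6,v_7]

giving chain groups C_0 ≅ Z^9, C_1 ≅ Z^19, C_2 ≅ Z^8, C_3 ≅ Z^1.

∂_1: C_1 → C_0 sends each edge [p,q] (with p < q) to q − p.
As a 9×19 matrix over Z this has rank 8, with invariant factors (1,1,1,1,1,1,1,1).

Boundary ∂_2: C_2 → C_1 acts by ∂[p,q,r] = [q,r] − [p,r] + [p,q]. For instance
  ∂[v_2,v_5,v_7] = [v_5,v_7] − [v_2,v_7] + [v_2,v_5],
  ∂[v_0,v_5,v_7] = [v_5,v_7] − [v_0,v_7] + [v_0,v_5].
The 19×8 boundary matrix has rank 7 and Smith normal form diag(1,1,1,1,1,1,1).

Boundary ∂_3: C_3 → C_2 sends each 3-simplex σ to the alternating sum Σ_i (−1)^i (σ with its i-th vertex removed). For instance
  ∂[v_4,v_5,v_6,v_7] = [v_5,v_6,v_7] − [v_4,v_6,v_7] + [v_4,v_5,v_7] − [v_4,v_5,v_6].
The resulting 8×1 matrix has rank 1, and its Smith normal form has invariant factors (1).

From H_k ≅ ker(∂_k) / im(∂_{k+1}) we obtain:

  H_0: rank C_0 − rank ∂_1 = 9 − 8 = 1, and the invariant factors of ∂_1 are all 1, so H_0 = Z.
  H_1: rank ker ∂_1 − rank ∂_2 = (19 − 8) − 7 = 4, and the invariant factors of ∂_2 are all 1, so H_1 = Z^4.
  H_2: rank ker ∂_2 − rank ∂_3 = (8 − 7) − 1 = 0, and the invariant factors of ∂_3 are all 1, so H_2 = 0.
  H_3: rank ker ∂_3 − rank ∂_4 = (1 − 1) − 0 = 0, and there is no ∂_4, so H_3 = 0.

H_0 ≅ Z,  H_1 ≅ Z^4,  H_2 = 0,  H_3 = 0.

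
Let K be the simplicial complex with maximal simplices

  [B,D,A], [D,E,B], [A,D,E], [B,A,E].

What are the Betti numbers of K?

b_0 = 1, b_1 = 0, b_2 = 1.

K has 4 vertices, 6 edges, 4 triangles.
rank ∂_0 = 0, rank ∂_1 = 3 ⇒ b_0 = 4 − 0 − 3 = 1; all invariant factors of ∂_1 are 1 so no torsion. So H_0 ≅ Z.
rank ∂_1 = 3, rank ∂_2 = 3 ⇒ b_1 = 6 − 3 − 3 = 0; all invariant factors of ∂_2 are 1 so no torsion. So H_1 ≅ 0.
rank ∂_2 = 3, rank ∂_3 = 0 ⇒ b_2 = 4 − 3 − 0 = 1. So H_2 ≅ Z.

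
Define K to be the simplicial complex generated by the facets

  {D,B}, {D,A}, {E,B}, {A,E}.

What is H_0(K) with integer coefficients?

We work with the vertex ordering A < B < D < E. The simplices of K, each written with vertices in increasing order, are:

  0-simplices (4): A, B, D, E
  1-simplices (4): AD, AE, BD, BE

giving chain groups C_0 ≅ Z^4, C_1 ≅ Z^4.

∂_1: C_1 → C_0 maps an edge to its endpoints' difference, ∂[p,q] = q − p.
This gives a 4×4 integer matrix of rank 3; reducing to Smith normal form yields diagonal entries (1,1,1).

From H_k ≅ ker(∂_k) / im(∂_{k+1}) we obtain:

  H_0: rank C_0 − rank ∂_1 = 4 − 3 = 1, and the invariant factors of ∂_1 are all 1, so H_0 = Z.

(K is a triangulation of the circle S^1.)

H_0 = Z.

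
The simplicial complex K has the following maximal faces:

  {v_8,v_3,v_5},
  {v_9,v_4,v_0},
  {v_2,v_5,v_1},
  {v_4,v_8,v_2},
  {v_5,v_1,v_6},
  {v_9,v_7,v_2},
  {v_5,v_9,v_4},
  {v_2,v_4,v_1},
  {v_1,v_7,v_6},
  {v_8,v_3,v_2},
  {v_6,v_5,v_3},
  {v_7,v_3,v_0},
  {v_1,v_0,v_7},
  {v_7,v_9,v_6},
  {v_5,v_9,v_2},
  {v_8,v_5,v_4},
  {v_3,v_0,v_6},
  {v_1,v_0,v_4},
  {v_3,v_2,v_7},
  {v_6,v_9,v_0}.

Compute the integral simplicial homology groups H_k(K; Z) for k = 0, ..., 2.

Fix the vertex order v_0 < v_1 < v_2 < v_3 < v_4 < v_5 < v_6 < v_7 < v_8 < v_9 and write every simplex with vertices in increasing order. Then dim K = 2 and the simplices of K are:

  0-simplices (10): [v_0], [v_1], [v_2], [v_3], [v_4], [v_5], [v_6], [v_7], [v_8], [v_9]
  1-simplices (30): (30 of them)
  2-simplices (20): (20 of them)

giving chain groups C_0 ≅ Z^10, C_1 ≅ Z^30, C_2 ≅ Z^20.

The boundary map ∂_1: C_1 → C_0 sends each edge [p,q] (with p < q) to q − p. For instance
  ∂[v_3,v_8] = [v_8] − [v_3].
As a 10×30 matrix over Z this has rank 9, with invariant factors (1,1,1,1,1,1,1,1,1).

The boundary map ∂_2: C_2 → C_1 sends each 2-simplex [p,q,r] to [q,r] − [p,r] + [p,q]. For instance
  ∂[v_3,v_5,v_8] = [v_5,v_8] − [v_3,v_8] + [v_3,v_5],
  ∂[v_6,v_7,v_9] = [v_7,v_9] − [v_6,v_9] + [v_6,v_7].
The 30×20 boundary matrix has rank 20 and Smith normal form diag(1,1,1,1,1,1,1,1,1,1,1,1,1,1,1,1,1,1,1,2).

From H_k ≅ ker(∂_k) / im(∂_{k+1}) we obtain:

  H_0: rank C_0 − rank ∂_1 = 10 − 9 = 1, and the invariant factors of ∂_1 are all 1, so H_0 ≅ Z.
  H_1: rank ker ∂_1 − rank ∂_2 = (30 − 9) − 20 = 1, and ∂_2 has invariant factor 2 > 1, so H_1 ≅ Z ⊕ Z/2.
  H_2: rank ker ∂_2 − rank ∂_3 = (20 − 20) − 0 = 0, and there is no ∂_3, so H_2 ≅ 0.

(K is a triangulation of the Klein bottle.)

H_0 ≅ Z,  H_1 ≅ Z ⊕ Z/2,  H_2 = 0.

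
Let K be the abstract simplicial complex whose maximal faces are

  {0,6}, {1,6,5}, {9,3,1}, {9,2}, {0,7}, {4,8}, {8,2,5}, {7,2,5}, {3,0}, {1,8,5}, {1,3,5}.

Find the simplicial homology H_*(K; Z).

K has 10 vertices, 18 edges, 6 triangles.
rank ∂_0 = 0, rank ∂_1 = 9 ⇒ b_0 = 10 − 0 − 9 = 1; all invariant factors of ∂_1 are 1 so no torsion. So H_0 ≅ Z.
rank ∂_1 = 9, rank ∂_2 = 6 ⇒ b_1 = 18 − 9 − 6 = 3; all invariant factors of ∂_2 are 1 so no torsion. So H_1 ≅ Z^3.
rank ∂_2 = 6, rank ∂_3 = 0 ⇒ b_2 = 6 − 6 − 0 = 0. So H_2 ≅ 0.

H_0 ≅ Z,  H_1 ≅ Z^3,  H_2 = 0.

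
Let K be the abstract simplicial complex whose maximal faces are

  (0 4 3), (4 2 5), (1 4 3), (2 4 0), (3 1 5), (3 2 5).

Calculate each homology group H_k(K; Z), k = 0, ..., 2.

Order the vertices as 0 < 1 < 2 < 3 < 4 < 5. Listing each simplex with vertices in this order, K has dimension 2 with simplices:

  0-simplices (6): [0], [1], [2], [3], [4], [5]
  1-simplices (12): [0,2], [0,3], [0,4], [1,3], [1,4], [1,5], [2,3], [2,4], [2,5], [3,4], [3,5], [4,5]
  2-simplices (6): [0,2,4], [0,3,4], [1,3,4], [1,3,5], [2,3,5], [2,4,5]

so the chain groups are C_0 ≅ Z^6, C_1 ≅ Z^12, C_2 ≅ Z^6.

The boundary map ∂_1: C_1 → C_0 sends each edge [p,q] (with p < q) to q − p. For instance
  ∂[0,3] = [3] − [0].
The resulting 6×12 matrix has rank 5, and its Smith normal form has invariant factors (1,1,1,1,1).

∂_2: C_2 → C_1 acts by ∂[p,q,r] = [q,r] − [p,r] + [p,q]. For instance
  ∂[0,3,4] = [3,4] − [0,4] + [0,3],
  ∂[2,3,5] = [3,5] − [2,5] + [2,3].
As a 12×6 matrix over Z this has rank 6, with invariant factors (1,1,1,1,1,1).

Computing H_k = (kernel of ∂_k) / (image of ∂_{k+1}):

  H_0: rank C_0 − rank ∂_1 = 6 − 5 = 1, and the invariant factors of ∂_1 are all 1, so H_0 ≅ Z.
  H_1: rank ker ∂_1 − rank ∂_2 = (12 − 5) − 6 = 1, and the invariant factors of ∂_2 are all 1, so H_1 ≅ Z.
  H_2: rank ker ∂_2 − rank ∂_3 = (6 − 6) − 0 = 0, and there is no ∂_3, so H_2 ≅ 0.

H_0 ≅ Z,  H_1 ≅ Z,  H_2 = 0.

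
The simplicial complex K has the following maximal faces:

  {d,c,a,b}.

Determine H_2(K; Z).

H_2 ≅ 0.

We work with the vertex ordering a < b < c < d. The simplices of K, each written with vertices in increasing order, are:

  0-simplices (4): a, b, c, d
  1-simplices (6): ab, ac, ad, bc, bd, cd
  2-simplices (4): abc, abd, acd, bcd
  3-simplices (1): abcd

so the chain groups are C_0 ≅ Z^4, C_1 ≅ Z^6, C_2 ≅ Z^4, C_3 ≅ Z^1.

Boundary ∂_1: C_1 → C_0 maps an edge to its endpoints' difference, ∂[p,q] = q − p. For instance
  ∂bc = c − b.
As a 4×6 matrix over Z this has rank 3, with invariant factors (1,1,1).

Boundary ∂_2: C_2 → C_1 maps a triangle to the signed sum of its edges. For instance
  ∂bcd = cd − bd + bc,
  ∂acd = cd − ad + ac.
As a 6×4 matrix over Z this has rank 3, with invariant factors (1,1,1).

∂_3: C_3 → C_2 sends each 3-simplex σ to the alternating sum Σ_i (−1)^i (σ with its i-th vertex removed). For instance
  ∂abcd = bcd − acd + abd − abc.
As a 4×1 matrix over Z this has rank 1, with invariant factors (1).

Computing H_k = (kernel of ∂_k) / (image of ∂_{k+1}):

  H_2: rank ker ∂_2 − rank ∂_3 = (4 − 3) − 1 = 0, and the invariant factors of ∂_3 are all 1, so H_2 = 0.

(K is a triangulation of the 3-simplex.)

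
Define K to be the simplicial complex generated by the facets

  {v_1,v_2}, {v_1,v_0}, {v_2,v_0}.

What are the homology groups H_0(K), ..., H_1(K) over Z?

Fix the vertex order v_0 < v_1 < v_2 and write every simplex with vertices in increasing order. Then dim K = 1 and the simplices of K are:

  0-simplices (3): [v_0], [v_1], [v_2]
  1-simplices (3): [v_0,v_1], [v_0,v_2], [v_1,v_2]

Hence C_0 ≅ Z^3, C_1 ≅ Z^3.

Boundary ∂_1: C_1 → C_0 maps an edge to its endpoints' difference, ∂[p,q] = q − p.
As a 3×3 matrix over Z this has rank 2, with invariant factors (1,1).

Computing H_k = (kernel of ∂_k) / (image of ∂_{k+1}):

  H_0: rank C_0 − rank ∂_1 = 3 − 2 = 1, and the invariant factors of ∂_1 are all 1, so H_0 ≅ Z.
  H_1: rank ker ∂_1 − rank ∂_2 = (3 − 2) − 0 = 1, and there is no ∂_2, so H_1 ≅ Z.

H_0 = Z,  H_1 = Z.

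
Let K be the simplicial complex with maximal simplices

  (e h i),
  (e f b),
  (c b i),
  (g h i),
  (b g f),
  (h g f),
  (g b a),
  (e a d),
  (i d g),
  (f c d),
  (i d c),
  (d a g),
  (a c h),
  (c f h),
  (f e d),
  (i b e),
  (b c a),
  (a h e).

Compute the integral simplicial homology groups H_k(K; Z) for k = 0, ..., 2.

H_0 ≅ Z,  H_1 ≅ Z^2,  H_2 ≅ Z.

Order the vertices as a < b < c < d < e < f < g < h < i. Listing each simplex with vertices in this order, K has dimension 2 with simplices:

  0-simplices (9): a, b, c, d, e, f, g, h, i
  1-simplices (27): ab, ac, ad, ae, ag, ah, bc, be, bf, bg, bi, cd, cf, ch, ci, de, df, dg, di, ef, eh, ei, fg, fh, gh, gi, hi
  2-simplices (18): abc, abg, ach, ade, adg, aeh, bci, bef, bei, bfg, cdf, cdi, cfh, def, dgi, ehi, fgh, ghi

so the chain groups are C_0 ≅ Z^9, C_1 ≅ Z^27, C_2 ≅ Z^18.

∂_1: C_1 → C_0 is given by ∂[p,q] = [q] − [p].
As a 9×27 matrix over Z this has rank 8, with invariant factors (1,1,1,1,1,1,1,1).

∂_2: C_2 → C_1 sends each 2-simplex [p,q,r] to [q,r] − [p,r] + [p,q]. For instance
  ∂bef = ef − bf + be,
  ∂ghi = hi − gi + gh.
This gives a 27×18 integer matrix of rank 17; reducing to Smith normal form yields diagonal entries (1,1,1,1,1,1,1,1,1,1,1,1,1,1,1,1,1).

From H_k ≅ ker(∂_k) / im(∂_{k+1}) we obtain:

  H_0: rank C_0 − rank ∂_1 = 9 − 8 = 1, and the invariant factors of ∂_1 are all 1, so H_0 ≅ Z.
  H_1: rank ker ∂_1 − rank ∂_2 = (27 − 8) − 17 = 2, and the invariant factors of ∂_2 are all 1, so H_1 ≅ Z^2.
  H_2: rank ker ∂_2 − rank ∂_3 = (18 − 17) − 0 = 1, and there is no ∂_3, so H_2 ≅ Z.

As a check, the Euler characteristic is 9 − 27 + 18 = 0, which agrees with 1 − 2 + 1 = 0.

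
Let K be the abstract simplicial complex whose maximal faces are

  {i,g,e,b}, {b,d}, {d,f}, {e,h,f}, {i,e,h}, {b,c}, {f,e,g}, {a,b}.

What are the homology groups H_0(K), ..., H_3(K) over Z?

Fix the vertex order a < b < c < d < e < f < g < h < i and write every simplex with vertices in increasing order. Then dim K = 3 and the simplices of K are:

  0-simplices (9): a, b, c, d, e, f, g, h, i
  1-simplices (15): ab, bc, bd, be, bg, bi, df, ef, eg, eh, ei, fg, fh, gi, hi
  2-simplices (7): beg, bei, bgi, efg, efh, egi, ehi
  3-simplices (1): begi

so the chain groups are C_0 ≅ Z^9, C_1 ≅ Z^15, C_2 ≅ Z^7, C_3 ≅ Z^1.

Boundary ∂_1: C_1 → C_0 is given by ∂[p,q] = [q] − [p].
The 9×15 boundary matrix has rank 8 and Smith normal form diag(1,1,1,1,1,1,1,1).

∂_2: C_2 → C_1 sends each 2-simplex [p,q,r] to [q,r] − [p,r] + [p,q]. For instance
  ∂egi = gi − ei + eg,
  ∂bgi = gi − bi + bg.
This gives a 15×7 integer matrix of rank 6; reducing to Smith normal form yields diagonal entries (1,1,1,1,1,1).

Boundary ∂_3: C_3 → C_2 sends each 3-simplex σ to the alternating sum Σ_i (−1)^i (σ with its i-th vertex removed). For instance
  ∂begi = egi − bgi + bei − beg.
The 7×1 boundary matrix has rank 1 and Smith normal form diag(1).

Now H_k = ker ∂_k / im ∂_{k+1}, so:

  H_0: rank C_0 − rank ∂_1 = 9 − 8 = 1, and the invariant factors of ∂_1 are all 1, so H_0 ≅ Z.
  H_1: rank ker ∂_1 − rank ∂_2 = (15 − 8) − 6 = 1, and the invariant factors of ∂_2 are all 1, so H_1 ≅ Z.
  H_2: rank ker ∂_2 − rank ∂_3 = (7 − 6) − 1 = 0, and the invariant factors of ∂_3 are all 1, so H_2 ≅ 0.
  H_3: rank ker ∂_3 − rank ∂_4 = (1 − 1) − 0 = 0, and there is no ∂_4, so H_3 ≅ 0.

As a check, the Euler characteristic is 9 − 15 + 7 − 1 = 0, which agrees with 1 − 1 + 0 − 0 = 0.

H_0 ≅ Z,  H_1 ≅ Z,  H_2 = 0,  H_3 = 0.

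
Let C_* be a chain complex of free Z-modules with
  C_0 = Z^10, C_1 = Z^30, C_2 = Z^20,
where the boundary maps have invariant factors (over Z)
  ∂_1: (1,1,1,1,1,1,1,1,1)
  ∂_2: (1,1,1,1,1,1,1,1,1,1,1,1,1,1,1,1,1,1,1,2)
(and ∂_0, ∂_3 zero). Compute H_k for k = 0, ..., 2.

H_0: b_0 = 10 − 0 − 9 = 1; torsion from ∂_1 factors > 1: none. So H_0 ≅ Z.
H_1: b_1 = 30 − 9 − 20 = 1; torsion from ∂_2 factors > 1: [2]. So H_1 ≅ Z × Z/2.
H_2: b_2 = 20 − 20 − 0 = 0; torsion from ∂_3 factors > 1: none. So H_2 ≅ 0.

H_0 ≅ Z,  H_1 ≅ Z × Z/2,  H_2 = 0.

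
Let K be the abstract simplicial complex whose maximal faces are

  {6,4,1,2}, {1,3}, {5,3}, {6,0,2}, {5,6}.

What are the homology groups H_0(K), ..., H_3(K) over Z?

Order the vertices as 0 < 1 < 2 < 3 < 4 < 5 < 6. Listing each simplex with vertices in this order, K has dimension 3 with simplices:

  0-simplices (7): [0], [1], [2], [3], [4], [5], [6]
  1-simplices (11): [0,2], [0,6], [1,2], [1,3], [1,4], [1,6], [2,4], [2,6], [3,5], [4,6], [5,6]
  2-simplices (5): [0,2,6], [1,2,4], [1,2,6], [1,4,6], [2,4,6]
  3-simplices (1): [1,2,4,6]

giving chain groups C_0 ≅ Z^7, C_1 ≅ Z^11, C_2 ≅ Z^5, C_3 ≅ Z^1.

The boundary map ∂_1: C_1 → C_0 maps an edge to its endpoints' difference, ∂[p,q] = q − p. For instance
  ∂[5,6] = [6] − [5].
The resulting 7×11 matrix has rank 6, and its Smith normal form has invariant factors (1,1,1,1,1,1).

∂_2: C_2 → C_1 maps a triangle to the signed sum of its edges. For instance
  ∂[1,4,6] = [4,6] − [1,6] + [1,4],
  ∂[1,2,6] = [2,6] − [1,6] + [1,2].
The 11×5 boundary matrix has rank 4 and Smith normal form diag(1,1,1,1).

Boundary ∂_3: C_3 → C_2 sends each 3-simplex σ to the alternating sum Σ_i (−1)^i (σ with its i-th vertex removed). For instance
  ∂[1,2,4,6] = [2,4,6] − [1,4,6] + [1,2,6] − [1,2,4].
As a 5×1 matrix over Z this has rank 1, with invariant factors (1).

Computing H_k = (kernel of ∂_k) / (image of ∂_{k+1}):

  H_0: rank C_0 − rank ∂_1 = 7 − 6 = 1, and the invariant factors of ∂_1 are all 1, so H_0 ≅ Z.
  H_1: rank ker ∂_1 − rank ∂_2 = (11 − 6) − 4 = 1, and the invariant factors of ∂_2 are all 1, so H_1 ≅ Z.
  H_2: rank ker ∂_2 − rank ∂_3 = (5 − 4) − 1 = 0, and the invariant factors of ∂_3 are all 1, so H_2 ≅ 0.
  H_3: rank ker ∂_3 − rank ∂_4 = (1 − 1) − 0 = 0, and there is no ∂_4, so H_3 ≅ 0.

As a check, the Euler characteristic is 7 − 11 + 5 − 1 = 0, which agrees with 1 − 1 + 0 − 0 = 0.

H_0 = Z,  H_1 = Z,  H_2 = 0,  H_3 = 0.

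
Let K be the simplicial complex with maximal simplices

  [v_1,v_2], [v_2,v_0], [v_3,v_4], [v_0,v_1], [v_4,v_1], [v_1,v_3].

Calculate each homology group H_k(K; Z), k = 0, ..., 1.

H_0 = Z,  H_1 = Z^2.

Fix the vertex order v_0 < v_1 < v_2 < v_3 < v_4 and write every simplex with vertices in increasing order. Then dim K = 1 and the simplices of K are:

  0-simplices (5): [v_0], [v_1], [v_2], [v_3], [v_4]
  1-simplices (6): [v_0,v_1], [v_0,v_2], [v_1,v_2], [v_1,v_3], [v_1,v_4], [v_3,v_4]

so the chain groups are C_0 ≅ Z^5, C_1 ≅ Z^6.

∂_1: C_1 → C_0 sends each edge [p,q] (with p < q) to q − p.
This gives a 5×6 integer matrix of rank 4; reducing to Smith normal form yields diagonal entries (1,1,1,1).

Computing H_k = (kernel of ∂_k) / (image of ∂_{k+1}):

  H_0: rank C_0 − rank ∂_1 = 5 − 4 = 1, and the invariant factors of ∂_1 are all 1, so H_0 ≅ Z.
  H_1: rank ker ∂_1 − rank ∂_2 = (6 − 4) − 0 = 2, and there is no ∂_2, so H_1 ≅ Z^2.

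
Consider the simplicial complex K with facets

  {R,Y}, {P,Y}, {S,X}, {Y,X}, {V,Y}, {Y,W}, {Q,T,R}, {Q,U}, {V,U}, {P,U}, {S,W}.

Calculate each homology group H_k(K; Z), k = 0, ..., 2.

H_0 = Z,  H_1 = Z^3,  H_2 = 0.

We work with the vertex ordering P < Q < R < S < T < U < V < W < X < Y. The simplices of K, each written with vertices in increasing order, are:

  0-simplices (10): P, Q, R, S, T, U, V, W, X, Y
  1-simplices (13): PU, PY, QR, QT, QU, RT, RY, SW, SX, UV, VY, WY, XY
  2-simplices (1): QRT

so the chain groups are C_0 ≅ Z^10, C_1 ≅ Z^13, C_2 ≅ Z^1.

The boundary map ∂_1: C_1 → C_0 is given by ∂[p,q] = [q] − [p]. For instance
  ∂XY = Y − X.
The 10×13 boundary matrix has rank 9 and Smith normal form diag(1,1,1,1,1,1,1,1,1).

The boundary map ∂_2: C_2 → C_1 sends each 2-simplex [p,q,r] to [q,r] − [p,r] + [p,q]. For instance
  ∂QRT = RT − QT + QR.
This gives a 13×1 integer matrix of rank 1; reducing to Smith normal form yields diagonal entries (1).

Now H_k = ker ∂_k / im ∂_{k+1}, so:

  H_0: rank C_0 − rank ∂_1 = 10 − 9 = 1, and the invariant factors of ∂_1 are all 1, so H_0 ≅ Z.
  H_1: rank ker ∂_1 − rank ∂_2 = (13 − 9) − 1 = 3, and the invariant factors of ∂_2 are all 1, so H_1 ≅ Z^3.
  H_2: rank ker ∂_2 − rank ∂_3 = (1 − 1) − 0 = 0, and there is no ∂_3, so H_2 ≅ 0.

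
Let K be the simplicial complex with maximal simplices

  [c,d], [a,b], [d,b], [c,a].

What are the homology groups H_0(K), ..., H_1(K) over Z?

K has 4 vertices, 4 edges.
rank ∂_0 = 0, rank ∂_1 = 3 ⇒ b_0 = 4 − 0 − 3 = 1; all invariant factors of ∂_1 are 1 so no torsion. So H_0 = Z.
rank ∂_1 = 3, rank ∂_2 = 0 ⇒ b_1 = 4 − 3 − 0 = 1. So H_1 = Z.

H_0 ≅ Z,  H_1 ≅ Z.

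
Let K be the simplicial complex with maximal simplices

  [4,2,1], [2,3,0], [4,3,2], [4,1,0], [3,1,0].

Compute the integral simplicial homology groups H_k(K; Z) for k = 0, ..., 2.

H_0 ≅ Z,  H_1 ≅ Z,  H_2 = 0.

We work with the vertex ordering 0 < 1 < 2 < 3 < 4. The simplices of K, each written with vertices in increasing order, are:

  0-simplices (5): [0], [1], [2], [3], [4]
  1-simplices (10): [0,1], [0,2], [0,3], [0,4], [1,2], [1,3], [1,4], [2,3], [2,4], [3,4]
  2-simplices (5): [0,1,3], [0,1,4], [0,2,3], [1,2,4], [2,3,4]

Hence C_0 ≅ Z^5, C_1 ≅ Z^10, C_2 ≅ Z^5.

∂_1: C_1 → C_0 is given by ∂[p,q] = [q] − [p]. For instance
  ∂[0,1] = [1] − [0].
The 5×10 boundary matrix has rank 4 and Smith normal form diag(1,1,1,1).

The boundary map ∂_2: C_2 → C_1 maps a triangle to the signed sum of its edges. For instance
  ∂[2,3,4] = [3,4] − [2,4] + [2,3],
  ∂[0,1,4] = [1,4] − [0,4] + [0,1].
The resulting 10×5 matrix has rank 5, and its Smith normal form has invariant factors (1,1,1,1,1).

From H_k ≅ ker(∂_k) / im(∂_{k+1}) we obtain:

  H_0: rank C_0 − rank ∂_1 = 5 − 4 = 1, and the invariant factors of ∂_1 are all 1, so H_0 = Z.
  H_1: rank ker ∂_1 − rank ∂_2 = (10 − 4) − 5 = 1, and the invariant factors of ∂_2 are all 1, so H_1 = Z.
  H_2: rank ker ∂_2 − rank ∂_3 = (5 − 5) − 0 = 0, and there is no ∂_3, so H_2 = 0.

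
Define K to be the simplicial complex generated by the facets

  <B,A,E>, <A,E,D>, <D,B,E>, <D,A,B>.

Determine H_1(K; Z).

We work with the vertex ordering A < B < D < E. The simplices of K, each written with vertices in increasing order, are:

  0-simplices (4): A, B, D, E
  1-simplices (6): AB, AD, AE, BD, BE, DE
  2-simplices (4): ABD, ABE, ADE, BDE

Hence C_0 ≅ Z^4, C_1 ≅ Z^6, C_2 ≅ Z^4.

∂_1: C_1 → C_0 is given by ∂[p,q] = [q] − [p].
This gives a 4×6 integer matrix of rank 3; reducing to Smith normal form yields diagonal entries (1,1,1).

The boundary map ∂_2: C_2 → C_1 maps a triangle to the signed sum of its edges. For instance
  ∂ABD = BD − AD + AB,
  ∂BDE = DE − BE + BD.
As a 6×4 matrix over Z this has rank 3, with invariant factors (1,1,1).

Reading off H_k = ker ∂_k / im ∂_{k+1}:

  H_1: rank ker ∂_1 − rank ∂_2 = (6 − 3) − 3 = 0, and the invariant factors of ∂_2 are all 1, so H_1 = 0.

H_1 = 0.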